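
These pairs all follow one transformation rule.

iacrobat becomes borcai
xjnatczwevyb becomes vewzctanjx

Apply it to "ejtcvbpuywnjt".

nwyupbvctje

What's happening: reverse the string, then delete the first 2 characters.
Working it through for "ejtcvbpuywnjt": intermediate "tjnwyupbvctje", final "nwyupbvctje".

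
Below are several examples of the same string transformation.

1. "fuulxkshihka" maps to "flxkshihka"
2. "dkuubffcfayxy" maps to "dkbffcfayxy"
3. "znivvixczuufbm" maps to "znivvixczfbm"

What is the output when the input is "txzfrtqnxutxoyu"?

Rule — remove every "u".
So "txzfrtqnxutxoyu" becomes "txzfrtqnxtxoy".

txzfrtqnxtxoy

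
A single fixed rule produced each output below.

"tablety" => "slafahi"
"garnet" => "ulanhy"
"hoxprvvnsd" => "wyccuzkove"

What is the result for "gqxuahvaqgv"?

bhochxncnxe

In each case the input is transformed by: move the first 3 characters to the end (rotate left by 3), then shift every letter 7 places forward in the alphabet (wrapping around).
For "gqxuahvaqgv", step one produces "uahvaqgvgqx"; step two turns that into "bhochxncnxe".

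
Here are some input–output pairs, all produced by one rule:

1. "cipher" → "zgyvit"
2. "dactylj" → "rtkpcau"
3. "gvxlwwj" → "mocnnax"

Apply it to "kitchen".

zktyveb

What's happening: move the first character to the end, then shift every letter 9 places backward in the alphabet (wrapping around).
Starting from "kitchen": after the first operation, "itchenk"; after the second, "zktyveb".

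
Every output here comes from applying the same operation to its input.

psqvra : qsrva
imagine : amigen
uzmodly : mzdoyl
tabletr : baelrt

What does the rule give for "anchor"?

cnohr

The pattern: delete the first character, then swap each adjacent pair of characters (1↔2, 3↔4, ...).
"anchor" → "cnohr".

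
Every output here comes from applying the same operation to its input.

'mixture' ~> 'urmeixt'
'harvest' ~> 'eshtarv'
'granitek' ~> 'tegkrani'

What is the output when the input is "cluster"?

tecrlus

In each case the input is transformed by: swap the first and last characters, then move the last 3 characters to the front (rotate right by 3).
Applying both steps to "cluster": "rlustec", then "tecrlus".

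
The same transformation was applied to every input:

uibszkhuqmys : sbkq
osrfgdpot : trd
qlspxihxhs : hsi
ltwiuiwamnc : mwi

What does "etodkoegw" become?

The pattern: keep one character in every 3, starting at position 3 (positions 3rd, 6th, 9th, ...), then move the last character to the front.
So "etodkoegw" becomes "woo".

woo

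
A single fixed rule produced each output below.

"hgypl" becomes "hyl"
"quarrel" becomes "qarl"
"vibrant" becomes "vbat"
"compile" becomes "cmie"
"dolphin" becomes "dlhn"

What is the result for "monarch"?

mnrh

The rule is to keep every other character starting from the first (positions 1st, 3rd, 5th, ...).
On "monarch" that produces "mnrh".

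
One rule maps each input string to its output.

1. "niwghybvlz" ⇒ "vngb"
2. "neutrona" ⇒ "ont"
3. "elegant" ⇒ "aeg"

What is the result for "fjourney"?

In each case the input is transformed by: move the last 3 characters to the front (rotate right by 3), then keep one character in every 3, starting at position 1 (positions 1st, 4th, 7th, ...).
Applying both steps to "fjourney": "neyfjour", then "nfu".

nfu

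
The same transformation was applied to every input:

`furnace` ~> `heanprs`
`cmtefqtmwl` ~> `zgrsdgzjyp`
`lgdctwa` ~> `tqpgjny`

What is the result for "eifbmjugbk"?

vsozwhtoxr

Looking at the pairs, the operation is to shift every letter 13 places forward in the alphabet (wrapping around) — i.e. ROT13, then move the first character to the end.
Working it through for "eifbmjugbk": intermediate "rvsozwhtox", final "vsozwhtoxr".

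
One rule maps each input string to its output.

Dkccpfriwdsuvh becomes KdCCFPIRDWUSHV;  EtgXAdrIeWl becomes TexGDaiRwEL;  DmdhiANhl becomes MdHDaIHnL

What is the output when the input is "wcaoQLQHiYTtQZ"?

Rule — flip the case of every letter, then swap each adjacent pair of characters (1↔2, 3↔4, ...).
Starting from "wcaoQLQHiYTtQZ": after the first operation, "WCAOqlqhIytTqz"; after the second, "CWOAlqhqyITtzq".

CWOAlqhqyITtzq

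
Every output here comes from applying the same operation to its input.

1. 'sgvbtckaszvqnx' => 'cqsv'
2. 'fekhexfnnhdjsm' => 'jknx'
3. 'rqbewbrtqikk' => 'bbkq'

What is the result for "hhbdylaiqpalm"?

Each output is the input with this applied: keep one character in every 3, starting at position 3 (positions 3rd, 6th, 9th, ...), then sort the characters into alphabetical order.
Applying both steps to "hhbdylaiqpalm": "blql", then "bllq".
(Check on "rqbewbrtqikk": → "bbqk" → "bbkq" ✓)

bllq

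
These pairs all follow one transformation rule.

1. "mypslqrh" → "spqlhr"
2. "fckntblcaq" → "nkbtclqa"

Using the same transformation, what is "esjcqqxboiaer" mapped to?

cjqqbxioear

The rule is to delete the first 2 characters, then swap each adjacent pair of characters (1↔2, 3↔4, ...).
Applying both steps to "esjcqqxboiaer": "jcqqxboiaer", then "cjqqbxioear".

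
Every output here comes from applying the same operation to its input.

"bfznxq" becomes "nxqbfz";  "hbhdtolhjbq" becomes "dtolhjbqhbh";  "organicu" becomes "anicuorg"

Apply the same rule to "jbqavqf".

The transformation: move the first 3 characters to the end (rotate left by 3).
On "jbqavqf" that produces "avqfjbq".

avqfjbq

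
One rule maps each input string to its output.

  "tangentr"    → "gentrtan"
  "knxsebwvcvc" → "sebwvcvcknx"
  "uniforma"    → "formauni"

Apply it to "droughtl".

ughtldro

What's happening: move the first 3 characters to the end (rotate left by 3).
Doing the same to "droughtl": "ughtldro".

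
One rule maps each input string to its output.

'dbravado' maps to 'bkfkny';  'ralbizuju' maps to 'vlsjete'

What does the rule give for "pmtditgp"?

What's happening: shift every letter 10 places forward in the alphabet (wrapping around), then delete the first 2 characters.
On "pmtditgp": the first step gives "zwdnsdqz", and the second then gives "dnsdqz".

dnsdqz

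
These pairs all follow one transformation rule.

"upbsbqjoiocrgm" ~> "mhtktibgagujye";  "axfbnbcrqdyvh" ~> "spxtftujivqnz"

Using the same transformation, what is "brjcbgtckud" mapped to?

Looking at the pairs, the operation is to shift every letter 8 places backward in the alphabet (wrapping around).
So "brjcbgtckud" becomes "tjbutylucmv".

tjbutylucmv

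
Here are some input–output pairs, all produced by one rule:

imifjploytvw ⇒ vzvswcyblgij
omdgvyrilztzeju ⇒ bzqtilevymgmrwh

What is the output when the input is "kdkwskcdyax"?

xqxjfxpqlnk

What's happening: shift every letter 13 places forward in the alphabet (wrapping around) — i.e. ROT13.
Doing the same to "kdkwskcdyax": "xqxjfxpqlnk".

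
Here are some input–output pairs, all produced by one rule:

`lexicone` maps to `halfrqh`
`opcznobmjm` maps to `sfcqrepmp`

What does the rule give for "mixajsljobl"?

ladmvomreo

In each case the input is transformed by: delete the first character, then shift every letter 3 places forward in the alphabet (wrapping around).
Starting from "mixajsljobl": after the first operation, "ixajsljobl"; after the second, "ladmvomreo".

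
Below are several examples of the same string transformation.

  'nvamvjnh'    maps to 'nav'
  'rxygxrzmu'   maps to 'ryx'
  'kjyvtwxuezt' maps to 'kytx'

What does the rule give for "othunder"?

Looking at the pairs, the operation is to delete the last 3 characters, then keep every other character starting from the first (positions 1st, 3rd, 5th, ...).
On "othunder": the first step gives "othun", and the second then gives "ohn".

ohn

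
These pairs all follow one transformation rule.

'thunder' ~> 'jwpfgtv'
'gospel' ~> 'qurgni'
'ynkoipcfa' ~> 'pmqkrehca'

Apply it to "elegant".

ngicpvg

Looking at the pairs, the operation is to shift every letter 2 places forward in the alphabet (wrapping around), then move the first character to the end.
For "elegant", step one produces "gngicpv"; step two turns that into "ngicpvg".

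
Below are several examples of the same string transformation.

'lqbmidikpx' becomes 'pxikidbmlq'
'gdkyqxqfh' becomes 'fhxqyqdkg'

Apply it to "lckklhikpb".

The pattern: reverse the string, then swap each adjacent pair of characters (1↔2, 3↔4, ...).
Working it through for "lckklhikpb": intermediate "bpkihlkkcl", final "pbiklhkklc".

pbiklhkklc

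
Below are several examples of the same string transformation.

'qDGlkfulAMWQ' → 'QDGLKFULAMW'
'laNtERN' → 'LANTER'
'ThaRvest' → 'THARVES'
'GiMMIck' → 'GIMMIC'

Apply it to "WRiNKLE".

WRINKL

The transformation: delete the last character, then convert every letter to uppercase.
Starting from "WRiNKLE": after the first operation, "WRiNKL"; after the second, "WRINKL".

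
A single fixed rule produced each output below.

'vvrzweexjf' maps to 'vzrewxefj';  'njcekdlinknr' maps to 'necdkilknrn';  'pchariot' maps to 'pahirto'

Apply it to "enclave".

Each output is the input with this applied: swap each adjacent pair of characters (1↔2, 3↔4, ...), then delete the first character.
Starting from "enclave": after the first operation, "nelcvae"; after the second, "elcvae".

elcvae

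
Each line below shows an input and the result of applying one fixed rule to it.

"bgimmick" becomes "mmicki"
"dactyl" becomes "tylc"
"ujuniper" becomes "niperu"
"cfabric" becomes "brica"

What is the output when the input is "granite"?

nitea

What's happening: delete the first 2 characters, then move the first character to the end.
Working it through for "granite": intermediate "anite", final "nitea".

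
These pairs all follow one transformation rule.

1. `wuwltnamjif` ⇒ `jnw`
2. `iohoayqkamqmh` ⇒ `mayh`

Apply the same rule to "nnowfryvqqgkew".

What's happening: keep one character in every 3, starting at position 3 (positions 3rd, 6th, 9th, ...), then reverse the string.
On "nnowfryvqqgkew": the first step gives "orqk", and the second then gives "kqro".

kqro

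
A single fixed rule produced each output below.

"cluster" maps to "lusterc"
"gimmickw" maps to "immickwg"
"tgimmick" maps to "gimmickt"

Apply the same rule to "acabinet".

cabineta

The transformation: move the first character to the end.
"acabinet" → "cabineta".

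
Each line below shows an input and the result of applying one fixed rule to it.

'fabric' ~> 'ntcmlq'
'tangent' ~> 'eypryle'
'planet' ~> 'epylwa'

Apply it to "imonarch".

snclyzxt

The transformation: shift every letter 11 places forward in the alphabet (wrapping around), then reverse the string.
Starting from "imonarch": after the first operation, "txzylcns"; after the second, "snclyzxt".
(Check on "fabric": → "qlmctn" → "ntcmlq" ✓)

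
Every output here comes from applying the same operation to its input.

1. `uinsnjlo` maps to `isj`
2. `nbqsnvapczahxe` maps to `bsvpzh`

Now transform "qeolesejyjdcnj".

elsjjc

The transformation: keep every other character starting from the second (positions 2nd, 4th, 6th, ...), then delete the last character.
Starting from "qeolesejyjdcnj": after the first operation, "elsjjcj"; after the second, "elsjjc".
(Check on "uinsnjlo": → "isjo" → "isj" ✓)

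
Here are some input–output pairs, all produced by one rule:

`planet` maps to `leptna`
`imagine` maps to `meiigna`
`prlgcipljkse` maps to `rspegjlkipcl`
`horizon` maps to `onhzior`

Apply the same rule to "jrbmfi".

Each output is the input with this applied: swap each adjacent pair of characters (1↔2, 3↔4, ...), then take characters alternately from the front and the back (1st, last, 2nd, 2nd-last, ...).
"jrbmfi" → "rjmbif" → "rfjimb".

rfjimb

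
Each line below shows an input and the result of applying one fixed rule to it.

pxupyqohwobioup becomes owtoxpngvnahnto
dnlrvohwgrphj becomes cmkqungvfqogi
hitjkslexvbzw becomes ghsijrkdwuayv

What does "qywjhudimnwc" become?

What's happening: shift every letter 1 place backward in the alphabet (wrapping around).
"qywjhudimnwc" → "pxvigtchlmvb".

pxvigtchlmvb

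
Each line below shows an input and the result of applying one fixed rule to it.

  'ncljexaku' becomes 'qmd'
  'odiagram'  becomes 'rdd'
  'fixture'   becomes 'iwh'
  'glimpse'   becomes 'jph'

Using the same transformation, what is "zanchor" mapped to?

cfu

What's happening: keep one character in every 3, starting at position 1 (positions 1st, 4th, 7th, ...), then shift every letter 3 places forward in the alphabet (wrapping around).
Starting from "zanchor": after the first operation, "zcr"; after the second, "cfu".
(Check on "ncljexaku": → "nja" → "qmd" ✓)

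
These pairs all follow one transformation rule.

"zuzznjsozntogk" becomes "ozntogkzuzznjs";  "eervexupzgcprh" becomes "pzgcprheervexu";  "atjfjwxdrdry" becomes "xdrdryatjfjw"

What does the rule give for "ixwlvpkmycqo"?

kmycqoixwlvp

Looking at the pairs, the operation is to swap the front and back halves of the string.
For "ixwlvpkmycqo" the result is "kmycqoixwlvp".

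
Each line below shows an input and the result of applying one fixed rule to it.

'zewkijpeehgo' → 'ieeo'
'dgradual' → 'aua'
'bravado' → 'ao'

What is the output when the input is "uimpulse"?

ue

Each output is the input with this applied: delete the first 3 characters, then keep only the vowels.
"uimpulse" → "pulse" → "ue".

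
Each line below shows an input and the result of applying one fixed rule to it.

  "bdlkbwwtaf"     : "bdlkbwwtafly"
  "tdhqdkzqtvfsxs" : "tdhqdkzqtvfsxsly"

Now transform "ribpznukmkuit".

Rule — append "ly".
On "ribpznukmkuit" that produces "ribpznukmkuitly".

ribpznukmkuitly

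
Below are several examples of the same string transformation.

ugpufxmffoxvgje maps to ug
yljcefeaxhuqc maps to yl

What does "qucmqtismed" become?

The transformation: keep only the first 2 characters.
So "qucmqtismed" becomes "qu".

qu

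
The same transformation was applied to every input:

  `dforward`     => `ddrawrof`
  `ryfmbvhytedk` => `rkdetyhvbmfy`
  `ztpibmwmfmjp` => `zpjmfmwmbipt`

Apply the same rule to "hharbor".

hrobrah

What's happening: move the first character to the end, then reverse the string.
"hharbor" → "hrobrah".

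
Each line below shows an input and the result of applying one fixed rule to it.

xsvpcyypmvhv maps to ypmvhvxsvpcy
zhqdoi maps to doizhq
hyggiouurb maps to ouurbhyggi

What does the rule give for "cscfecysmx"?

The transformation: swap the front and back halves of the string.
Applying that to "cscfecysmx" gives "cysmxcscfe".

cysmxcscfe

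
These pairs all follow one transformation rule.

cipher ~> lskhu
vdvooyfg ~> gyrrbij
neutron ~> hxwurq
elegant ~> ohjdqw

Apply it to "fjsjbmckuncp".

mvmepfnxqfs

The pattern: delete the first character, then shift every letter 3 places forward in the alphabet (wrapping around).
Working it through for "fjsjbmckuncp": intermediate "jsjbmckuncp", final "mvmepfnxqfs".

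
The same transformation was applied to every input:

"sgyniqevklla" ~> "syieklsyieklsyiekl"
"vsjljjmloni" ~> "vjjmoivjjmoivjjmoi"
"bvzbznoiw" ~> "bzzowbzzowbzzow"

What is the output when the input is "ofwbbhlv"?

The pattern: keep every other character starting from the first (positions 1st, 3rd, 5th, ...), then write the whole string 3 times in a row.
For "ofwbbhlv", step one produces "owbl"; step two turns that into "owblowblowbl".

owblowblowbl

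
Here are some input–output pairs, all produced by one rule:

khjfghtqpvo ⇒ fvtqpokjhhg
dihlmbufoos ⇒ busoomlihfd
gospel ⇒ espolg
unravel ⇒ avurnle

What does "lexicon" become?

What's happening: sort the characters into reverse alphabetical order, then move the last character to the front.
For "lexicon" the result is "cxonlie".

cxonlie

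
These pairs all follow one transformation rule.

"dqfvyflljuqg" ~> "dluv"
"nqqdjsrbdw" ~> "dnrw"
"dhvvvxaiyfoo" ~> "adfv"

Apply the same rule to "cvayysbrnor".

The pattern: keep one character in every 3, starting at position 1 (positions 1st, 4th, 7th, ...), then sort the characters into alphabetical order.
For "cvayysbrnor", step one produces "cybo"; step two turns that into "bcoy".

bcoy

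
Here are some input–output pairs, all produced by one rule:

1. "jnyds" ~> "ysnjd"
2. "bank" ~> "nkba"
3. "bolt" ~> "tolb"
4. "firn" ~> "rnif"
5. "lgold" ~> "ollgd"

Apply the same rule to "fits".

tsif

What's happening: sort the characters into reverse alphabetical order.
"fits" → "tsif".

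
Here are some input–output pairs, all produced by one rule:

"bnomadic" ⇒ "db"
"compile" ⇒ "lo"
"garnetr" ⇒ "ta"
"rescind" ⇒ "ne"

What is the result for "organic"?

The transformation: move the first 3 characters to the end (rotate left by 3), then keep one character in every 3, starting at position 3 (positions 3rd, 6th, 9th, ...).
Starting from "organic": after the first operation, "anicorg"; after the second, "ir".

ir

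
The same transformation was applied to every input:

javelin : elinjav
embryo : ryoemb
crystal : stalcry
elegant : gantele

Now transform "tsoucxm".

ucxmtso

What's happening: move the first 3 characters to the end (rotate left by 3).
On "tsoucxm" that produces "ucxmtso".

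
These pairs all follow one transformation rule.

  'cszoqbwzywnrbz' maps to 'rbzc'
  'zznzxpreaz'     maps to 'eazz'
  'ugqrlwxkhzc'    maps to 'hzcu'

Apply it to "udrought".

ghtu

In each case the input is transformed by: move the first character to the end, then keep only the last 4 characters.
On "udrought": the first step gives "droughtu", and the second then gives "ghtu".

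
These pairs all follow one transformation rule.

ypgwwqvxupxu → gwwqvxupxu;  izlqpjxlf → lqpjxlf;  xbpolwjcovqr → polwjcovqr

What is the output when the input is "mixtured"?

The pattern: delete the first 2 characters.
Doing the same to "mixtured": "xtured".

xtured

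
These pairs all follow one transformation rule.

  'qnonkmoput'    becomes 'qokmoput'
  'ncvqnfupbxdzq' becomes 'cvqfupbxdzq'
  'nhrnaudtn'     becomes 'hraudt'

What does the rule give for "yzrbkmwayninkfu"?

yzrbkmwayikfu

The rule is to remove every "n".
On "yzrbkmwayninkfu" that produces "yzrbkmwayikfu".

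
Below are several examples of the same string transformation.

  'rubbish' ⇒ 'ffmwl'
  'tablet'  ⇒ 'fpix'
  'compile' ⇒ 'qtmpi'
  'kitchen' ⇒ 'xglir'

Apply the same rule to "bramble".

eqfpi

Looking at the pairs, the operation is to delete the first 2 characters, then shift every letter 4 places forward in the alphabet (wrapping around).
Starting from "bramble": after the first operation, "amble"; after the second, "eqfpi".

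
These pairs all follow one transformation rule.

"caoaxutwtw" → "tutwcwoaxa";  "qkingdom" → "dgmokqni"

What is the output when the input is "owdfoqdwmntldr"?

The pattern: swap the front and back halves of the string, then swap each adjacent pair of characters (1↔2, 3↔4, ...).
Starting from "owdfoqdwmntldr": after the first operation, "wmntldrowdfoqd"; after the second, "mwtndlordwofdq".
(Check on "qkingdom": → "gdomqkin" → "dgmokqni" ✓)

mwtndlordwofdq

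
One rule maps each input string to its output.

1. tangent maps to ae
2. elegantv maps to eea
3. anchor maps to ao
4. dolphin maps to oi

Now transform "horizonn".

The pattern: keep only the vowels.
On "horizonn" that produces "oio".

oio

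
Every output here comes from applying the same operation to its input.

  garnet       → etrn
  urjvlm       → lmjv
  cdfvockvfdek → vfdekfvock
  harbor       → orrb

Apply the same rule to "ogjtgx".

The pattern: delete the first 2 characters, then swap the front and back halves of the string.
"ogjtgx" → "jtgx" → "gxjt".

gxjt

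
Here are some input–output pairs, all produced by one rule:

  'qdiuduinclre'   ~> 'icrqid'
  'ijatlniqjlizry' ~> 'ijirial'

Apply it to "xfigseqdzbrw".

qzrxis

The pattern: keep every other character starting from the first (positions 1st, 3rd, 5th, ...), then move the first 3 characters to the end (rotate left by 3).
Working it through for "xfigseqdzbrw": intermediate "xisqzr", final "qzrxis".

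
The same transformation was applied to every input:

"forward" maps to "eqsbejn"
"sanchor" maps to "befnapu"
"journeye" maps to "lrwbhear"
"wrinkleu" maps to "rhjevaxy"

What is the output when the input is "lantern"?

The pattern: shift every letter 13 places forward in the alphabet (wrapping around) — i.e. ROT13, then move the last 2 characters to the front (rotate right by 2).
For "lantern", step one produces "ynagrea"; step two turns that into "eaynagr".

eaynagr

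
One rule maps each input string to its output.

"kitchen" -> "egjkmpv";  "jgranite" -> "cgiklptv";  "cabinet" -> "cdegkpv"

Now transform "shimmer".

gjkootu

Each output is the input with this applied: sort the characters into alphabetical order, then shift every letter 2 places forward in the alphabet (wrapping around).
On "shimmer": the first step gives "ehimmrs", and the second then gives "gjkootu".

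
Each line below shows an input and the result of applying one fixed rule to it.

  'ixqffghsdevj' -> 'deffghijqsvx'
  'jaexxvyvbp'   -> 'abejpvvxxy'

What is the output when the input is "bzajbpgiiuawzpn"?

What's happening: sort the characters into alphabetical order.
Doing the same to "bzajbpgiiuawzpn": "aabbgiijnppuwzz".

aabbgiijnppuwzz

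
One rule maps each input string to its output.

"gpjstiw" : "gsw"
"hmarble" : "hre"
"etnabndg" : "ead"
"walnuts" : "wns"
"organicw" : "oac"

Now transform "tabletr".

In each case the input is transformed by: keep one character in every 3, starting at position 1 (positions 1st, 4th, 7th, ...).
On "tabletr" that produces "tlr".

tlr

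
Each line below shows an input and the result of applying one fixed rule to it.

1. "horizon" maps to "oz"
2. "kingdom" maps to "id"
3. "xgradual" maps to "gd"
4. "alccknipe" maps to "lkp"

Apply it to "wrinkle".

The transformation: move the last character to the front, then keep one character in every 3, starting at position 3 (positions 3rd, 6th, 9th, ...).
Starting from "wrinkle": after the first operation, "ewrinkl"; after the second, "rk".

rk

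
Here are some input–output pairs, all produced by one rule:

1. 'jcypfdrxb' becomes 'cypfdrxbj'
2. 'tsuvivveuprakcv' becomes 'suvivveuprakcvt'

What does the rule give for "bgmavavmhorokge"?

gmavavmhorokgeb

The rule is to move the first character to the end.
For "bgmavavmhorokge" the result is "gmavavmhorokgeb".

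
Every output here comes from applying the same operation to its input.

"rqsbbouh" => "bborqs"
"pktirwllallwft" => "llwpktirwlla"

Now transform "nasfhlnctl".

The rule is to delete the last 2 characters, then move the last 3 characters to the front (rotate right by 3).
Working it through for "nasfhlnctl": intermediate "nasfhlnc", final "lncnasfh".
(Check on "rqsbbouh": → "rqsbbo" → "bborqs" ✓)

lncnasfh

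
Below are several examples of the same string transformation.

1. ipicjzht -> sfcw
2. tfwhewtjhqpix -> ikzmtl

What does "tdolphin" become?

gokq

The rule is to shift every letter 3 places forward in the alphabet (wrapping around), then keep every other character starting from the second (positions 2nd, 4th, 6th, ...).
"tdolphin" → "wgrosklq" → "gokq".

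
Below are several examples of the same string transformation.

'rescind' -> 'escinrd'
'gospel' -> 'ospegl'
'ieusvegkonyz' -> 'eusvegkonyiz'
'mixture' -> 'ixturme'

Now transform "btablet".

tablebt

The transformation: swap the first and last characters, then move the first character to the end.
For "btablet" the result is "tablebt".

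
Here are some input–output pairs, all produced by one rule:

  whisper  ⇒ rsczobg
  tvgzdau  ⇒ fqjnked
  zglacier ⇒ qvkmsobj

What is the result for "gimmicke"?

swwsmuoq

Each output is the input with this applied: move the first character to the end, then shift every letter 10 places forward in the alphabet (wrapping around).
Applying both steps to "gimmicke": "immickeg", then "swwsmuoq".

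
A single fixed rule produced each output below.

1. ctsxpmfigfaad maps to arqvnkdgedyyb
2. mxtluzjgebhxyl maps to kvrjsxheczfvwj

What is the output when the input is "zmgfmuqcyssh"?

The rule is to shift every letter 2 places backward in the alphabet (wrapping around).
Applying that to "zmgfmuqcyssh" gives "xkedksoawqqf".

xkedksoawqqf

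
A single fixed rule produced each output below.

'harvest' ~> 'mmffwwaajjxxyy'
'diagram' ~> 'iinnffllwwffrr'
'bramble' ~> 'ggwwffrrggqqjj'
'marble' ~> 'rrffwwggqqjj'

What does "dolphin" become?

Rule — double every character, then shift every letter 5 places forward in the alphabet (wrapping around).
Working it through for "dolphin": intermediate "ddoollpphhiinn", final "iittqquummnnss".

iittqquummnnss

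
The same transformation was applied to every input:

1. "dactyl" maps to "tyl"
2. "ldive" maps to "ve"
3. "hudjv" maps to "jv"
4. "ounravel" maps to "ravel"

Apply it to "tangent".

gent

The rule is to delete the first 3 characters.
On "tangent" that produces "gent".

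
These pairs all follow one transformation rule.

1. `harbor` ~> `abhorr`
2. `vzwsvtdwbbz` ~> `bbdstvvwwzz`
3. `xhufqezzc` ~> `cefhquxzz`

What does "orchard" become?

The pattern: sort the characters into alphabetical order.
Applying that to "orchard" gives "acdhorr".

acdhorr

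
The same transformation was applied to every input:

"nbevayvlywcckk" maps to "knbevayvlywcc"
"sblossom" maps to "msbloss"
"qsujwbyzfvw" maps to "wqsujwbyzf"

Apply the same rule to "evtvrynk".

kevtvry

Looking at the pairs, the operation is to move the last character to the front, then delete the last character.
"evtvrynk" → "kevtvryn" → "kevtvry".
(Check on "qsujwbyzfvw": → "wqsujwbyzfv" → "wqsujwbyzf" ✓)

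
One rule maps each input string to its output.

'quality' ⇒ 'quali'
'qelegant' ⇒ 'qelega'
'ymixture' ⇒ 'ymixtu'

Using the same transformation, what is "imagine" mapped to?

Looking at the pairs, the operation is to delete the last 2 characters.
On "imagine" that produces "imagi".

imagi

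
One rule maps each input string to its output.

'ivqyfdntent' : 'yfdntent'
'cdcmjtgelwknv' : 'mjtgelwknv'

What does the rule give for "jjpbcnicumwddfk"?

bcnicumwddfk

Looking at the pairs, the operation is to delete the first 3 characters.
Applying that to "jjpbcnicumwddfk" gives "bcnicumwddfk".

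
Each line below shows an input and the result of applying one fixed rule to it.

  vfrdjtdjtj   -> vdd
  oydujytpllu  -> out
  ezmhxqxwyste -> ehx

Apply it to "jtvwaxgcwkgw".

Looking at the pairs, the operation is to delete the last 3 characters, then keep one character in every 3, starting at position 1 (positions 1st, 4th, 7th, ...).
"jtvwaxgcwkgw" → "jtvwaxgcw" → "jwg".

jwg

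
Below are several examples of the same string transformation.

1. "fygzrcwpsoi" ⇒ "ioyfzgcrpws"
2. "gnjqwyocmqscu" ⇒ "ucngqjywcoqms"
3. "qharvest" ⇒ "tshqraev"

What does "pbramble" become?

elbparbm

Each output is the input with this applied: move the last 2 characters to the front (rotate right by 2), then swap each adjacent pair of characters (1↔2, 3↔4, ...).
Applying both steps to "pbramble": "lepbramb", then "elbparbm".
(Check on "fygzrcwpsoi": → "oifygzrcwps" → "ioyfzgcrpws" ✓)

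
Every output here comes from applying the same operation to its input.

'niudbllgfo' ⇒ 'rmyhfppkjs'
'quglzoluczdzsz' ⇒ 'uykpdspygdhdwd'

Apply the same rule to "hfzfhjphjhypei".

ljdjlntlnlctim

Looking at the pairs, the operation is to shift every letter 4 places forward in the alphabet (wrapping around).
"hfzfhjphjhypei" → "ljdjlntlnlctim".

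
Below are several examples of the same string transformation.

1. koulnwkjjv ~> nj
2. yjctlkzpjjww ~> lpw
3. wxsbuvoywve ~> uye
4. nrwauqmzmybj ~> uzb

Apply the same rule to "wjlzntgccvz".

ncz

The pattern: delete the first 3 characters, then keep one character in every 3, starting at position 2 (positions 2nd, 5th, 8th, ...).
Starting from "wjlzntgccvz": after the first operation, "zntgccvz"; after the second, "ncz".
(Check on "wxsbuvoywve": → "buvoywve" → "uye" ✓)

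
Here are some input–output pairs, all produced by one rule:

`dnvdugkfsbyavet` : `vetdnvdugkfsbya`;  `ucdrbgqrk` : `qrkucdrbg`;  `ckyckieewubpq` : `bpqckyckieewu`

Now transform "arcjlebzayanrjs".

Looking at the pairs, the operation is to move the last 3 characters to the front (rotate right by 3).
On "arcjlebzayanrjs" that produces "rjsarcjlebzayan".

rjsarcjlebzayan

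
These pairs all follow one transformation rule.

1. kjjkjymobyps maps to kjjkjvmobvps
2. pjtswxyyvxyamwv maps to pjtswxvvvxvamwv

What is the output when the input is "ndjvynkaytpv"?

ndjvvnkavtpv

In each case the input is transformed by: replace every "y" with "v".
Applying that to "ndjvynkaytpv" gives "ndjvvnkavtpv".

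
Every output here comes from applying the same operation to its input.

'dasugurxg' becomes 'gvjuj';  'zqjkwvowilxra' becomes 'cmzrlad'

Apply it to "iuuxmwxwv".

The transformation: shift every letter 3 places forward in the alphabet (wrapping around), then keep every other character starting from the first (positions 1st, 3rd, 5th, ...).
On "iuuxmwxwv": the first step gives "lxxapzazy", and the second then gives "lxpay".
(Check on "dasugurxg": → "gdvxjxuaj" → "gvjuj" ✓)

lxpay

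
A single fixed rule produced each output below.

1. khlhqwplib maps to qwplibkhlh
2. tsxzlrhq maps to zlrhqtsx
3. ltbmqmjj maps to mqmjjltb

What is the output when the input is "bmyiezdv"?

What's happening: move the last character to the front, then swap the front and back halves of the string.
Starting from "bmyiezdv": after the first operation, "vbmyiezd"; after the second, "iezdvbmy".

iezdvbmy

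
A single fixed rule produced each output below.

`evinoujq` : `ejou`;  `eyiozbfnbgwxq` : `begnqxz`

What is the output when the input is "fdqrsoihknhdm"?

dfhknqs

The rule is to sort the characters into alphabetical order, then keep every other character starting from the first (positions 1st, 3rd, 5th, ...).
For "fdqrsoihknhdm", step one produces "ddfhhikmnoqrs"; step two turns that into "dfhknqs".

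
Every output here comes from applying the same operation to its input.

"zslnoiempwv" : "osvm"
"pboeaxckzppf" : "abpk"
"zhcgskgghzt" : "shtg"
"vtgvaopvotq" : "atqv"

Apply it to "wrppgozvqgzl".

grzv

The transformation: keep one character in every 3, starting at position 2 (positions 2nd, 5th, 8th, ...), then swap each adjacent pair of characters (1↔2, 3↔4, ...).
"wrppgozvqgzl" → "rgvz" → "grzv".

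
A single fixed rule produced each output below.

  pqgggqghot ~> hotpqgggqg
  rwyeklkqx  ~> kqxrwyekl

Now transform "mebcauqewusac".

Each output is the input with this applied: move the last 3 characters to the front (rotate right by 3).
On "mebcauqewusac" that produces "sacmebcauqewu".

sacmebcauqewu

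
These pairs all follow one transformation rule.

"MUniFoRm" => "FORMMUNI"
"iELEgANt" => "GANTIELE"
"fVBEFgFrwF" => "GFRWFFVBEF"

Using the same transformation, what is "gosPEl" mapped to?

PELGOS

What's happening: swap the front and back halves of the string, then convert every letter to uppercase.
Starting from "gosPEl": after the first operation, "PElgos"; after the second, "PELGOS".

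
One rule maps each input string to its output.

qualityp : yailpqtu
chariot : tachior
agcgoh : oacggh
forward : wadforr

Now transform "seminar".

saeimnr

The transformation: sort the characters into alphabetical order, then move the last character to the front.
On "seminar": the first step gives "aeimnrs", and the second then gives "saeimnr".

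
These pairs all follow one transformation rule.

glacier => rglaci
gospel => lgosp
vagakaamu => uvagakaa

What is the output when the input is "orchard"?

The pattern: move the last character to the front, then delete the last character.
Working it through for "orchard": intermediate "dorchar", final "dorcha".

dorcha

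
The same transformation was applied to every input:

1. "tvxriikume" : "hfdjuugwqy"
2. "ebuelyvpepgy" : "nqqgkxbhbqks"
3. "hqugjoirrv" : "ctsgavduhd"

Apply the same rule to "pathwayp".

The transformation: swap each adjacent pair of characters (1↔2, 3↔4, ...), then shift every letter 12 places forward in the alphabet (wrapping around).
"pathwayp" → "aphtawpy" → "mbtfmibk".

mbtfmibk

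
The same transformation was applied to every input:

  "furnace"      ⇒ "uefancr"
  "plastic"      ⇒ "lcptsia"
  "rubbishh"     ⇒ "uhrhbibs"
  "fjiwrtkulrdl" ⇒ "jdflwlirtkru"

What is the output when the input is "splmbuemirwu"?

The rule is to swap each adjacent pair of characters (1↔2, 3↔4, ...), then take characters alternately from the front and the back (1st, last, 2nd, 2nd-last, ...).
So "splmbuemirwu" becomes "pwsumilruebm".
(Check on "fjiwrtkulrdl": → "jfwitrukrlld" → "jdflwlirtkru" ✓)

pwsumilruebm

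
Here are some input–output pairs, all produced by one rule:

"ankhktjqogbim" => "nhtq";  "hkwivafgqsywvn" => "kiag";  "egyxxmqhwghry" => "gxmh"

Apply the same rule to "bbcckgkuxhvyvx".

In each case the input is transformed by: keep every other character starting from the second (positions 2nd, 4th, 6th, ...), then keep only the first 4 characters.
Starting from "bbcckgkuxhvyvx": after the first operation, "bcguhyx"; after the second, "bcgu".
(Check on "ankhktjqogbim": → "nhtqgi" → "nhtq" ✓)

bcgu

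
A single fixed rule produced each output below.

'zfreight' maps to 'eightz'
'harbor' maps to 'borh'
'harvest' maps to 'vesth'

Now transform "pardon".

The transformation: move the first character to the end, then delete the first 2 characters.
"pardon" → "donp".

donp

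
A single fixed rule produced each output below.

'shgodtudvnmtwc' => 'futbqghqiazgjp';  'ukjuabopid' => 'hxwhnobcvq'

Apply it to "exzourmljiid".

The rule is to shift every letter 13 places forward in the alphabet (wrapping around) — i.e. ROT13.
Applying that to "exzourmljiid" gives "rkmbhezywvvq".

rkmbhezywvvq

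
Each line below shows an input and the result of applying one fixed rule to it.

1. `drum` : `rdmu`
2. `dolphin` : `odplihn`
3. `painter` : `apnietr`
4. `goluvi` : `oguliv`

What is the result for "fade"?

afed

The rule is to swap each adjacent pair of characters (1↔2, 3↔4, ...).
"fade" → "afed".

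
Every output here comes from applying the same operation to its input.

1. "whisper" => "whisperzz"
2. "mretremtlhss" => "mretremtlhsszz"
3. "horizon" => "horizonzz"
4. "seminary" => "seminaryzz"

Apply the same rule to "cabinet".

cabinetzz

The rule is to append "zz".
Applying that to "cabinet" gives "cabinetzz".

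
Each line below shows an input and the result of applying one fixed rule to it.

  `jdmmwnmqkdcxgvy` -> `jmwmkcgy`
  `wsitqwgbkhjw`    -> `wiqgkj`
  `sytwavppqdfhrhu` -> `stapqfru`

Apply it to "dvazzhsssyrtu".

In each case the input is transformed by: keep every other character starting from the first (positions 1st, 3rd, 5th, ...).
On "dvazzhsssyrtu" that produces "dazssru".

dazssru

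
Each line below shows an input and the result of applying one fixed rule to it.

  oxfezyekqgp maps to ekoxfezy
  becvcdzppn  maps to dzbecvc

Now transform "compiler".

picom

The transformation: delete the last 3 characters, then move the last 2 characters to the front (rotate right by 2).
So "compiler" becomes "picom".
(Check on "oxfezyekqgp": → "oxfezyek" → "ekoxfezy" ✓)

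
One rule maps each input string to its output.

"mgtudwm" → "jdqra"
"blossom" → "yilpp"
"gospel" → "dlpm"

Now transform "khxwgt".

The rule is to shift every letter 3 places backward in the alphabet (wrapping around), then delete the last 2 characters.
Working it through for "khxwgt": intermediate "heutdq", final "heut".
(Check on "gospel": → "dlpmbi" → "dlpm" ✓)

heut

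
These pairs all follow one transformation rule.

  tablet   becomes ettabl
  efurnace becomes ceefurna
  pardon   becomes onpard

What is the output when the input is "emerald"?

ldemera

The transformation: move the last 2 characters to the front (rotate right by 2).
Applying that to "emerald" gives "ldemera".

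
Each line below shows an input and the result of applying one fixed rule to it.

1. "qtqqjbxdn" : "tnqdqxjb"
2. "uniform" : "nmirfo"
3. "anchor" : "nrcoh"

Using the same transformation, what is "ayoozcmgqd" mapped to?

ydoqogzmc

In each case the input is transformed by: delete the first character, then take characters alternately from the front and the back (1st, last, 2nd, 2nd-last, ...).
Applying both steps to "ayoozcmgqd": "yoozcmgqd", then "ydoqogzmc".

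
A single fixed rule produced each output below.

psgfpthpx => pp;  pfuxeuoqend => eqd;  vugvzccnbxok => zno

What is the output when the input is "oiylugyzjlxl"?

uzx

Rule — delete the first 2 characters, then keep one character in every 3, starting at position 3 (positions 3rd, 6th, 9th, ...).
On "oiylugyzjlxl": the first step gives "ylugyzjlxl", and the second then gives "uzx".
(Check on "pfuxeuoqend": → "uxeuoqend" → "eqd" ✓)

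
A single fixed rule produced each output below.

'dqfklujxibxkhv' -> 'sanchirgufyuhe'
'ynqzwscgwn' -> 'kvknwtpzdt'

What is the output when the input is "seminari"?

The rule is to shift every letter 3 places backward in the alphabet (wrapping around), then move the last character to the front.
"seminari" → "pbjfkxof" → "fpbjfkxo".

fpbjfkxo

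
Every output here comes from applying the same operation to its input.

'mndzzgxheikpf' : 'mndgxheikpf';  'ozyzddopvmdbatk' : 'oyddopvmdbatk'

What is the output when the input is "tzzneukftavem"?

In each case the input is transformed by: remove every "z".
On "tzzneukftavem" that produces "tneukftavem".

tneukftavem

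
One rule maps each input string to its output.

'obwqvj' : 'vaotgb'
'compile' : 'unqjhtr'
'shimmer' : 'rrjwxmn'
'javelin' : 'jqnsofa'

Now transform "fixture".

yzwjknc

Looking at the pairs, the operation is to move the first 3 characters to the end (rotate left by 3), then shift every letter 5 places forward in the alphabet (wrapping around).
Starting from "fixture": after the first operation, "turefix"; after the second, "yzwjknc".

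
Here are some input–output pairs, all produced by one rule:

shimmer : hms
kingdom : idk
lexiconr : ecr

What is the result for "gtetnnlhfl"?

tnhg

In each case the input is transformed by: move the first character to the end, then keep one character in every 3, starting at position 1 (positions 1st, 4th, 7th, ...).
Starting from "gtetnnlhfl": after the first operation, "tetnnlhflg"; after the second, "tnhg".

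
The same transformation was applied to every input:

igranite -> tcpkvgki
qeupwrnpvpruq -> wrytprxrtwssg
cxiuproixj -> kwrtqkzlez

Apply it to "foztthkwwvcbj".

bvvjmyyxedlhq

In each case the input is transformed by: shift every letter 2 places forward in the alphabet (wrapping around), then move the first 2 characters to the end (rotate left by 2).
Working it through for "foztthkwwvcbj": intermediate "hqbvvjmyyxedl", final "bvvjmyyxedlhq".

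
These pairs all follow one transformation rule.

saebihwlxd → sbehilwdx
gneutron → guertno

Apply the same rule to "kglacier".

Rule — swap each adjacent pair of characters (1↔2, 3↔4, ...), then delete the first character.
For "kglacier", step one produces "gkalicre"; step two turns that into "kalicre".

kalicre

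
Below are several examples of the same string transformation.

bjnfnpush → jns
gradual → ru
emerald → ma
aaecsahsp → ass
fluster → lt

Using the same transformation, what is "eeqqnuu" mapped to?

en

The transformation: keep one character in every 3, starting at position 2 (positions 2nd, 5th, 8th, ...).
So "eeqqnuu" becomes "en".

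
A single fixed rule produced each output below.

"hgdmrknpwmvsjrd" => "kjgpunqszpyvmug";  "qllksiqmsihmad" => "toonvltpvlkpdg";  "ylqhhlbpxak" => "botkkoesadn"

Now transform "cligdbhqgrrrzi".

foljgektjuuucl

In each case the input is transformed by: shift every letter 3 places forward in the alphabet (wrapping around).
For "cligdbhqgrrrzi" the result is "foljgektjuuucl".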